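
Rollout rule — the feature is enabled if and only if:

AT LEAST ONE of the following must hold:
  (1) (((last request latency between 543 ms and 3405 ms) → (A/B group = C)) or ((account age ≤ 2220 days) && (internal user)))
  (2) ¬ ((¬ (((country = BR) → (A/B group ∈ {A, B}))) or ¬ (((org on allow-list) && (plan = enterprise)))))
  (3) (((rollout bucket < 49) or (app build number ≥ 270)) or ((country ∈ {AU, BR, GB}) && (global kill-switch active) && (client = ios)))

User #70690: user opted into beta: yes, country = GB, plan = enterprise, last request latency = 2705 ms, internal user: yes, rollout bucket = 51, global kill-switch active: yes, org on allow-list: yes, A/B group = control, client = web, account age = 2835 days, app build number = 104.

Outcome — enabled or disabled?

Enabled

Atomic conditions:
  last request latency between 543 ms and 3405 ms: 2705 in [543, 3405] is true
  A/B group = C: control == C is false
  account age ≤ 2220 days: 2835 ≤ 2220 is false
  internal user: yes → true
  country = BR: GB == BR is false
  A/B group ∈ {A, B}: control is not in the set → false
  org on allow-list: yes → true
  plan = enterprise: enterprise == enterprise is true
  rollout bucket < 49: 51 < 49 is false
  app build number ≥ 270: 104 ≥ 270 is false
  country ∈ {AU, BR, GB}: GB is in the set → true
  global kill-switch active: yes → true
  client = ios: web == ios is false
Combine:
[1.1] true → false = false
[1.2] false AND true = false
[1] false OR false = false
[2.1.1.1] false → false (antecedent false ⇒ implication holds) = true
[2.1.1] NOT true = false
[2.1.2.1] true AND true = true
[2.1.2] NOT true = false
[2.1] false OR false = false
[2] NOT false = true
[3.1] false OR false = false
[3.2] true AND true AND false = false
[3] false OR false = false
[root] false OR true OR false = true
Overall: true → enabled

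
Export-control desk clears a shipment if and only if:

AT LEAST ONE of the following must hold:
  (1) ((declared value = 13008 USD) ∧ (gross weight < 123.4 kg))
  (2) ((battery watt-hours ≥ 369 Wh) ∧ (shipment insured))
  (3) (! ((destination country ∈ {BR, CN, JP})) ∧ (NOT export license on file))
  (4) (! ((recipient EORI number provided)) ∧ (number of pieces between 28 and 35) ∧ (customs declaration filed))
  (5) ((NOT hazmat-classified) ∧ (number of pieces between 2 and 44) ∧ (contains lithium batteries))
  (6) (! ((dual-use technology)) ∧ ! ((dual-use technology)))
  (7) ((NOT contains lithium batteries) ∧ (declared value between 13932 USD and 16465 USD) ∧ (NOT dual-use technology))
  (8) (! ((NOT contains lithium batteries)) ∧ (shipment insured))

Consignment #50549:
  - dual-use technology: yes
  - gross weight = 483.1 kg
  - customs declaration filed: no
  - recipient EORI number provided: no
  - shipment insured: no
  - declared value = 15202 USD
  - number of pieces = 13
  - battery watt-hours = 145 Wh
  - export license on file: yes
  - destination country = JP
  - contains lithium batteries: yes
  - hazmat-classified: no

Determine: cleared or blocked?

Cleared

Atomic conditions:
  declared value = 13008 USD: 15202 == 13008 is false
  gross weight < 123.4 kg: 483.1 < 123.4 is false
  battery watt-hours ≥ 369 Wh: 145 ≥ 369 is false
  shipment insured: no → false
  destination country ∈ {BR, CN, JP}: JP is in the set → true
  NOT export license on file: yes → false
  recipient EORI number provided: no → false
  number of pieces between 28 and 35: 13 in [28, 35] is false
  customs declaration filed: no → false
  NOT hazmat-classified: no → true
  number of pieces between 2 and 44: 13 in [2, 44] is true
  contains lithium batteries: yes → true
  dual-use technology: yes → true
  NOT contains lithium batteries: yes → false
  declared value between 13932 USD and 16465 USD: 15202 in [13932, 16465] is true
  NOT dual-use technology: yes → false
Combine:
[1] false AND false = false
[2] false AND false = false
[3.1] NOT true = false
[3] false AND false = false
[4.1] NOT false = true
[4] true AND false AND false = false
[5] true AND true AND true = true
[6.1] NOT true = false
[6.2] NOT true = false
[6] false AND false = false
[7] false AND true AND false = false
[8.1] NOT false = true
[8] true AND false = false
[root] false OR false OR false OR false OR true OR false OR false OR false = true
Overall: true → cleared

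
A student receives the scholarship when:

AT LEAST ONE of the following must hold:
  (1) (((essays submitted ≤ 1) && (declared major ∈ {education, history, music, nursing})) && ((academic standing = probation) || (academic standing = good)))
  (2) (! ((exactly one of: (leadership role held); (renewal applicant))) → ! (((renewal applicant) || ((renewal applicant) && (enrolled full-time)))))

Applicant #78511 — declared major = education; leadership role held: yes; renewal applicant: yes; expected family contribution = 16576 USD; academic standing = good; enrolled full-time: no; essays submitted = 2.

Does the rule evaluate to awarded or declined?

Atomic conditions:
  essays submitted ≤ 1: 2 ≤ 1 is false
  declared major ∈ {education, history, music, nursing}: education is in the set → true
  academic standing = probation: good == probation is false
  academic standing = good: good == good is true
  leadership role held: yes → true
  renewal applicant: yes → true
  enrolled full-time: no → false
Combine:
[1.1] false AND true = false
[1.2] false OR true = true
[1] false AND true = false
[2.1.1] exactly-one(true, true) = false
[2.1] NOT false = true
[2.2.1.2] true AND false = false
[2.2.1] true OR false = true
[2.2] NOT true = false
[2] true → false = false
[root] false OR false = false
Overall: false → declined

Declined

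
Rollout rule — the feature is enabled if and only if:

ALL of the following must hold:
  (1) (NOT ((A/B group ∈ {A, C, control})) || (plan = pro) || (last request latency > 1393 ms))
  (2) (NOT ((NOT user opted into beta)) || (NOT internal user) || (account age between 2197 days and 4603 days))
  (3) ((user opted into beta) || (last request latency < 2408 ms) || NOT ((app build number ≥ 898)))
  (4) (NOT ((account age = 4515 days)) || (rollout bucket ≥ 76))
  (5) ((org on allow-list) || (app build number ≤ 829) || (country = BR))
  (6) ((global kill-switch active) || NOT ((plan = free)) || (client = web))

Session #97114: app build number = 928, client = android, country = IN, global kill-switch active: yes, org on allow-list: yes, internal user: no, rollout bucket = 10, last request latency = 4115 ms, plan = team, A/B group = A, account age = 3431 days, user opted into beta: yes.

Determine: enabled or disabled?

Enabled

Atomic conditions:
  A/B group ∈ {A, C, control}: A is in the set → true
  plan = pro: team == pro is false
  last request latency > 1393 ms: 4115 > 1393 is true
  NOT user opted into beta: yes → false
  NOT internal user: no → true
  account age between 2197 days and 4603 days: 3431 in [2197, 4603] is true
  user opted into beta: yes → true
  last request latency < 2408 ms: 4115 < 2408 is false
  app build number ≥ 898: 928 ≥ 898 is true
  account age = 4515 days: 3431 == 4515 is false
  rollout bucket ≥ 76: 10 ≥ 76 is false
  org on allow-list: yes → true
  app build number ≤ 829: 928 ≤ 829 is false
  country = BR: IN == BR is false
  global kill-switch active: yes → true
  plan = free: team == free is false
  client = web: android == web is false
Combine:
[1.1] NOT true = false
[1] false OR false OR true = true
[2.1] NOT false = true
[2] true OR true OR true = true
[3.3] NOT true = false
[3] true OR false OR false = true
[4.1] NOT false = true
[4] true OR false = true
[5] true OR false OR false = true
[6.2] NOT false = true
[6] true OR true OR false = true
[root] true AND true AND true AND true AND true AND true = true
Overall: true → enabled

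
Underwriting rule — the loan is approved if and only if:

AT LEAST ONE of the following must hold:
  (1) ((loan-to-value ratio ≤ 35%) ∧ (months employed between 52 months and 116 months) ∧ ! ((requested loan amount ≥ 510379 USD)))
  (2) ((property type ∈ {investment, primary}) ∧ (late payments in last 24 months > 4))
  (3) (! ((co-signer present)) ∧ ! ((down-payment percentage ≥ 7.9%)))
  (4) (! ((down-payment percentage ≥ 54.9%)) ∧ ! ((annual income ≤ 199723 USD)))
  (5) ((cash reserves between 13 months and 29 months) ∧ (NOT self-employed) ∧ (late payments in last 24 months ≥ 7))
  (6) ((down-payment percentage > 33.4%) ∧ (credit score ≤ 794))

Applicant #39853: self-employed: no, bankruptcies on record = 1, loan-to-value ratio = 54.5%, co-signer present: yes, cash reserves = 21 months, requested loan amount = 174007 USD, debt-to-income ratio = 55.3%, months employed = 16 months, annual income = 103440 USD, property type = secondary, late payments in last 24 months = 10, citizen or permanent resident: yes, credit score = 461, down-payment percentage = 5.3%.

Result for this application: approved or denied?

Atomic conditions:
  loan-to-value ratio ≤ 35%: 54.5 ≤ 35 is false
  months employed between 52 months and 116 months: 16 in [52, 116] is false
  requested loan amount ≥ 510379 USD: 174007 ≥ 510379 is false
  property type ∈ {investment, primary}: secondary is not in the set → false
  late payments in last 24 months > 4: 10 > 4 is true
  co-signer present: yes → true
  down-payment percentage ≥ 7.9%: 5.3 ≥ 7.9 is false
  down-payment percentage ≥ 54.9%: 5.3 ≥ 54.9 is false
  annual income ≤ 199723 USD: 103440 ≤ 199723 is true
  cash reserves between 13 months and 29 months: 21 in [13, 29] is true
  NOT self-employed: no → true
  late payments in last 24 months ≥ 7: 10 ≥ 7 is true
  down-payment percentage > 33.4%: 5.3 > 33.4 is false
  credit score ≤ 794: 461 ≤ 794 is true
Combine:
[1.3] NOT false = true
[1] false AND false AND true = false
[2] false AND true = false
[3.1] NOT true = false
[3.2] NOT false = true
[3] false AND true = false
[4.1] NOT false = true
[4.2] NOT true = false
[4] true AND false = false
[5] true AND true AND true = true
[6] false AND true = false
[root] false OR false OR false OR false OR true OR false = true
Overall: true → approved

Approved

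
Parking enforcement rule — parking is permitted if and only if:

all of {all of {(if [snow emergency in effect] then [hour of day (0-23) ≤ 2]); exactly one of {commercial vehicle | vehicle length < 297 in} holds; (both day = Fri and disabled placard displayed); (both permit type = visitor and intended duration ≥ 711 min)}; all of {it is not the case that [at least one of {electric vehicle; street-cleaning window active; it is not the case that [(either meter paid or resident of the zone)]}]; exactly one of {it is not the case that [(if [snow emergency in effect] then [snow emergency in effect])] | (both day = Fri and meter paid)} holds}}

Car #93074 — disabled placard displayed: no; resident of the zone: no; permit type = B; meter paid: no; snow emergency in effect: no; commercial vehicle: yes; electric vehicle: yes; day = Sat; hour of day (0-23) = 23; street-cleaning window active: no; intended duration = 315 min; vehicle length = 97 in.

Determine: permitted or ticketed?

Atomic conditions:
  snow emergency in effect: no → false
  hour of day (0-23) ≤ 2: 23 ≤ 2 is false
  commercial vehicle: yes → true
  vehicle length < 297 in: 97 < 297 is true
  day = Fri: Sat == Fri is false
  disabled placard displayed: no → false
  permit type = visitor: B == visitor is false
  intended duration ≥ 711 min: 315 ≥ 711 is false
  electric vehicle: yes → true
  street-cleaning window active: no → false
  meter paid: no → false
  resident of the zone: no → false
Combine:
[1.1] false → false (antecedent false ⇒ implication holds) = true
[1.2] exactly-one(true, true) = false
[1.3] false AND false = false
[1.4] false AND false = false
[1] true AND false AND false AND false = false
[2.1.1.3.1] false OR false = false
[2.1.1.3] NOT false = true
[2.1.1] true OR false OR true = true
[2.1] NOT true = false
[2.2.1.1] false → false (antecedent false ⇒ implication holds) = true
[2.2.1] NOT true = false
[2.2.2] false AND false = false
[2.2] exactly-one(false, false) = false
[2] false AND false = false
[root] false AND false = false
Overall: false → ticketed

Ticketed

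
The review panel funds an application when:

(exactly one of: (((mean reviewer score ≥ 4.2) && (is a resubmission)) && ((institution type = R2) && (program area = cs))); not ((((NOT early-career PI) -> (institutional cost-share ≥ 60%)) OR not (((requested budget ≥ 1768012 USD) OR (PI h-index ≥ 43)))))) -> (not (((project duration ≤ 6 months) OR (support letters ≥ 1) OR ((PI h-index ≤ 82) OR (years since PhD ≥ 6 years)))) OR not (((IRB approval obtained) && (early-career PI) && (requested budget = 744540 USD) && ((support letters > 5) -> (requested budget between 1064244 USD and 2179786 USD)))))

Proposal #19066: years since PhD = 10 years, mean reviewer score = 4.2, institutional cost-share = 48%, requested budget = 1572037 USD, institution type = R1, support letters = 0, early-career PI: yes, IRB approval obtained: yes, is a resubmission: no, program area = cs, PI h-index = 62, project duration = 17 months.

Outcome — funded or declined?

Atomic conditions:
  mean reviewer score ≥ 4.2: 4.2 ≥ 4.2 is true
  is a resubmission: no → false
  institution type = R2: R1 == R2 is false
  program area = cs: cs == cs is true
  NOT early-career PI: yes → false
  institutional cost-share ≥ 60%: 48 ≥ 60 is false
  requested budget ≥ 1768012 USD: 1572037 ≥ 1768012 is false
  PI h-index ≥ 43: 62 ≥ 43 is true
  project duration ≤ 6 months: 17 ≤ 6 is false
  support letters ≥ 1: 0 ≥ 1 is false
  PI h-index ≤ 82: 62 ≤ 82 is true
  years since PhD ≥ 6 years: 10 ≥ 6 is true
  IRB approval obtained: yes → true
  early-career PI: yes → true
  requested budget = 744540 USD: 1572037 == 744540 is false
  support letters > 5: 0 > 5 is false
  requested budget between 1064244 USD and 2179786 USD: 1572037 in [1064244, 2179786] is true
Combine:
[1.1.1] true AND false = false
[1.1.2] false AND true = false
[1.1] false AND false = false
[1.2.1.1] false → false (antecedent false ⇒ implication holds) = true
[1.2.1.2.1] false OR true = true
[1.2.1.2] NOT true = false
[1.2.1] true OR false = true
[1.2] NOT true = false
[1] exactly-one(false, false) = false
[2.1.1.3] true OR true = true
[2.1.1] false OR false OR true = true
[2.1] NOT true = false
[2.2.1.4] false → true (antecedent false ⇒ implication holds) = true
[2.2.1] true AND true AND false AND true = false
[2.2] NOT false = true
[2] false OR true = true
[root] false → true (antecedent false ⇒ implication holds) = true
Overall: true → funded

Funded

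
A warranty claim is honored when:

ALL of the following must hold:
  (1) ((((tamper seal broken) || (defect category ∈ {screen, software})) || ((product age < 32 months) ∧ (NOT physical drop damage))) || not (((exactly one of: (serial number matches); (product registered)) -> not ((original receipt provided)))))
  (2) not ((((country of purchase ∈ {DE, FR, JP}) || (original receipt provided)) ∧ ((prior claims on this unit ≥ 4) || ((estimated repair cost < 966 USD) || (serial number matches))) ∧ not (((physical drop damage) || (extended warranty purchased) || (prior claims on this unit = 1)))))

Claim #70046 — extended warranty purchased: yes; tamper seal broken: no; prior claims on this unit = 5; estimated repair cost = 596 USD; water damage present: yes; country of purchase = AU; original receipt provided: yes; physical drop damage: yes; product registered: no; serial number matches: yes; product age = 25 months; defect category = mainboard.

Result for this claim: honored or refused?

Honored

Atomic conditions:
  tamper seal broken: no → false
  defect category ∈ {screen, software}: mainboard is not in the set → false
  product age < 32 months: 25 < 32 is true
  NOT physical drop damage: yes → false
  serial number matches: yes → true
  product registered: no → false
  original receipt provided: yes → true
  country of purchase ∈ {DE, FR, JP}: AU is not in the set → false
  prior claims on this unit ≥ 4: 5 ≥ 4 is true
  estimated repair cost < 966 USD: 596 < 966 is true
  physical drop damage: yes → true
  extended warranty purchased: yes → true
  prior claims on this unit = 1: 5 == 1 is false
Combine:
[1.1.1] false OR false = false
[1.1.2] true AND false = false
[1.1] false OR false = false
[1.2.1.1] exactly-one(true, false) = true
[1.2.1.2] NOT true = false
[1.2.1] true → false = false
[1.2] NOT false = true
[1] false OR true = true
[2.1.1] false OR true = true
[2.1.2.2] true OR true = true
[2.1.2] true OR true = true
[2.1.3.1] true OR true OR false = true
[2.1.3] NOT true = false
[2.1] true AND true AND false = false
[2] NOT false = true
[root] true AND true = true
Overall: true → honored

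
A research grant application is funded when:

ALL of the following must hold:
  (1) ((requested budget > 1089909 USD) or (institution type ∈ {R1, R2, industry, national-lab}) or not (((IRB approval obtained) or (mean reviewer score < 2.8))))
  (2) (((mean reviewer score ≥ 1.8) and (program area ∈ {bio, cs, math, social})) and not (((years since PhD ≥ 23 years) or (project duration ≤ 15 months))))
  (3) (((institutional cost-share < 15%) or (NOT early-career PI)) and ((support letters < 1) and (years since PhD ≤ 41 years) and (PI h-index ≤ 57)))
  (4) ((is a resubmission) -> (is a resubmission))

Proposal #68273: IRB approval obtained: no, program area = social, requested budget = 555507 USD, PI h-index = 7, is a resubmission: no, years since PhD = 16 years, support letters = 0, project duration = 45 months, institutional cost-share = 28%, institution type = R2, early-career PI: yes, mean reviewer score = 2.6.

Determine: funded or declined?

Declined

Atomic conditions:
  requested budget > 1089909 USD: 555507 > 1089909 is false
  institution type ∈ {R1, R2, industry, national-lab}: R2 is in the set → true
  IRB approval obtained: no → false
  mean reviewer score < 2.8: 2.6 < 2.8 is true
  mean reviewer score ≥ 1.8: 2.6 ≥ 1.8 is true
  program area ∈ {bio, cs, math, social}: social is in the set → true
  years since PhD ≥ 23 years: 16 ≥ 23 is false
  project duration ≤ 15 months: 45 ≤ 15 is false
  institutional cost-share < 15%: 28 < 15 is false
  NOT early-career PI: yes → false
  support letters < 1: 0 < 1 is true
  years since PhD ≤ 41 years: 16 ≤ 41 is true
  PI h-index ≤ 57: 7 ≤ 57 is true
  is a resubmission: no → false
Combine:
[1.3.1] false OR true = true
[1.3] NOT true = false
[1] false OR true OR false = true
[2.1] true AND true = true
[2.2.1] false OR false = false
[2.2] NOT false = true
[2] true AND true = true
[3.1] false OR false = false
[3.2] true AND true AND true = true
[3] false AND true = false
[4] false → false (antecedent false ⇒ implication holds) = true
[root] true AND true AND false AND true = false
Overall: false → declined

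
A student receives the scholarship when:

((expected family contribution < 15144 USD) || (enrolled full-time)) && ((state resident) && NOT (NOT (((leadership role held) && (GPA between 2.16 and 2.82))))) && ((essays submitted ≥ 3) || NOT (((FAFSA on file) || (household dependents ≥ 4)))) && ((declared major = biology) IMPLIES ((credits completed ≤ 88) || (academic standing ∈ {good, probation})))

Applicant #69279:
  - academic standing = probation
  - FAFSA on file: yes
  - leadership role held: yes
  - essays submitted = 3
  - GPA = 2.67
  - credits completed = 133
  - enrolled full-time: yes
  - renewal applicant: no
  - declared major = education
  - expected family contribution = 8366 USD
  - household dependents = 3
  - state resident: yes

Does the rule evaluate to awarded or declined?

Atomic conditions:
  expected family contribution < 15144 USD: 8366 < 15144 is true
  enrolled full-time: yes → true
  state resident: yes → true
  leadership role held: yes → true
  GPA between 2.16 and 2.82: 2.67 in [2.16, 2.82] is true
  essays submitted ≥ 3: 3 ≥ 3 is true
  FAFSA on file: yes → true
  household dependents ≥ 4: 3 ≥ 4 is false
  declared major = biology: education == biology is false
  credits completed ≤ 88: 133 ≤ 88 is false
  academic standing ∈ {good, probation}: probation is in the set → true
Combine:
[1] true OR true = true
[2.2.1.1] true AND true = true
[2.2.1] NOT true = false
[2.2] NOT false = true
[2] true AND true = true
[3.2.1] true OR false = true
[3.2] NOT true = false
[3] true OR false = true
[4.2] false OR true = true
[4] false → true (antecedent false ⇒ implication holds) = true
[root] true AND true AND true AND true = true
Overall: true → awarded

Awarded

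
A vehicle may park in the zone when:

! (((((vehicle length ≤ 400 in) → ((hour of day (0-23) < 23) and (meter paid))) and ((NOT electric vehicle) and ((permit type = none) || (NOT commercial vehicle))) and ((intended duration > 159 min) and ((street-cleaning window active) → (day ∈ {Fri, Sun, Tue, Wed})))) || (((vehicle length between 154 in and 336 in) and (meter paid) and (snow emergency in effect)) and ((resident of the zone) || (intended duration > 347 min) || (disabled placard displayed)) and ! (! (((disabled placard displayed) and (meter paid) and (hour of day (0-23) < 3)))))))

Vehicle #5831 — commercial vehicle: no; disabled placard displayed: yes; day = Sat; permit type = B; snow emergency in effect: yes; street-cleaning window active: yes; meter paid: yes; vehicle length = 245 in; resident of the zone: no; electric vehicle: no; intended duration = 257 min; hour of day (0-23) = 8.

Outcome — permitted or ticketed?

Permitted

Atomic conditions:
  vehicle length ≤ 400 in: 245 ≤ 400 is true
  hour of day (0-23) < 23: 8 < 23 is true
  meter paid: yes → true
  NOT electric vehicle: no → true
  permit type = none: B == none is false
  NOT commercial vehicle: no → true
  intended duration > 159 min: 257 > 159 is true
  street-cleaning window active: yes → true
  day ∈ {Fri, Sun, Tue, Wed}: Sat is not in the set → false
  vehicle length between 154 in and 336 in: 245 in [154, 336] is true
  snow emergency in effect: yes → true
  resident of the zone: no → false
  intended duration > 347 min: 257 > 347 is false
  disabled placard displayed: yes → true
  hour of day (0-23) < 3: 8 < 3 is false
Combine:
[1.1.1.2] true AND true = true
[1.1.1] true → true = true
[1.1.2.2] false OR true = true
[1.1.2] true AND true = true
[1.1.3.2] true → false = false
[1.1.3] true AND false = false
[1.1] true AND true AND false = false
[1.2.1] true AND true AND true = true
[1.2.2] false OR false OR true = true
[1.2.3.1.1] true AND true AND false = false
[1.2.3.1] NOT false = true
[1.2.3] NOT true = false
[1.2] true AND true AND false = false
[1] false OR false = false
[root] NOT false = true
Overall: true → permitted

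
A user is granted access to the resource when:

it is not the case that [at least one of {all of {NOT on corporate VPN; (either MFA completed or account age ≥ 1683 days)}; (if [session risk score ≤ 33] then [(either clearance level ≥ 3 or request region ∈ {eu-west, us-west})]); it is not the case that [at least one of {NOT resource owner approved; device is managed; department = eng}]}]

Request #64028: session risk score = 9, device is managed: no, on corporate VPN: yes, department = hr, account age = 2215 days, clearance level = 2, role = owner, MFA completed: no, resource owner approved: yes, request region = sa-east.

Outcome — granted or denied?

Atomic conditions:
  NOT on corporate VPN: yes → false
  MFA completed: no → false
  account age ≥ 1683 days: 2215 ≥ 1683 is true
  session risk score ≤ 33: 9 ≤ 33 is true
  clearance level ≥ 3: 2 ≥ 3 is false
  request region ∈ {eu-west, us-west}: sa-east is not in the set → false
  NOT resource owner approved: yes → false
  device is managed: no → false
  department = eng: hr == eng is false
Combine:
[1.1.2] false OR true = true
[1.1] false AND true = false
[1.2.2] false OR false = false
[1.2] true → false = false
[1.3.1] false OR false OR false = false
[1.3] NOT false = true
[1] false OR false OR true = true
[root] NOT true = false
Overall: false → denied

Denied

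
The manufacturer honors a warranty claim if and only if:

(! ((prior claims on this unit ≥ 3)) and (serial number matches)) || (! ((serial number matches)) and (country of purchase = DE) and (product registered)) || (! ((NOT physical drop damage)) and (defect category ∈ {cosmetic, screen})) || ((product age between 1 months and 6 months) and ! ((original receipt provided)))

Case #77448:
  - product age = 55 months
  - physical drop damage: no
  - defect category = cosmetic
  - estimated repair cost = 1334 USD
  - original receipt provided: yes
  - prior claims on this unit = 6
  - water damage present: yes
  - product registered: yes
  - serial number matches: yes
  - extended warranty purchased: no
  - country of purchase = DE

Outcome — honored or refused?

Atomic conditions:
  prior claims on this unit ≥ 3: 6 ≥ 3 is true
  serial number matches: yes → true
  country of purchase = DE: DE == DE is true
  product registered: yes → true
  NOT physical drop damage: no → true
  defect category ∈ {cosmetic, screen}: cosmetic is in the set → true
  product age between 1 months and 6 months: 55 in [1, 6] is false
  original receipt provided: yes → true
Combine:
[1.1] NOT true = false
[1] false AND true = false
[2.1] NOT true = false
[2] false AND true AND true = false
[3.1] NOT true = false
[3] false AND true = false
[4.2] NOT true = false
[4] false AND false = false
[root] false OR false OR false OR false = false
Overall: false → refused

Refused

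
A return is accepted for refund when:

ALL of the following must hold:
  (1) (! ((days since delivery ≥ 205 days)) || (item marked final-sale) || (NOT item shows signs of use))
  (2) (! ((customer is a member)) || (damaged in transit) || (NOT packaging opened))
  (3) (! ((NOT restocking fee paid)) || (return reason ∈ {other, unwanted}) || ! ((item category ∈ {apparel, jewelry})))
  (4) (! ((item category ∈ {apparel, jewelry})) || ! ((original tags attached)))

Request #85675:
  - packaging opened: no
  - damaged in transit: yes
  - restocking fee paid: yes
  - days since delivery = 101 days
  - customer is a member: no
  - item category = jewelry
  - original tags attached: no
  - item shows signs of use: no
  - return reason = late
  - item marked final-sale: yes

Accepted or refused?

Accepted

Atomic conditions:
  days since delivery ≥ 205 days: 101 ≥ 205 is false
  item marked final-sale: yes → true
  NOT item shows signs of use: no → true
  customer is a member: no → false
  damaged in transit: yes → true
  NOT packaging opened: no → true
  NOT restocking fee paid: yes → false
  return reason ∈ {other, unwanted}: late is not in the set → false
  item category ∈ {apparel, jewelry}: jewelry is in the set → true
  original tags attached: no → false
Combine:
[1.1] NOT false = true
[1] true OR true OR true = true
[2.1] NOT false = true
[2] true OR true OR true = true
[3.1] NOT false = true
[3.3] NOT true = false
[3] true OR false OR false = true
[4.1] NOT true = false
[4.2] NOT false = true
[4] false OR true = true
[root] true AND true AND true AND true = true
Overall: true → accepted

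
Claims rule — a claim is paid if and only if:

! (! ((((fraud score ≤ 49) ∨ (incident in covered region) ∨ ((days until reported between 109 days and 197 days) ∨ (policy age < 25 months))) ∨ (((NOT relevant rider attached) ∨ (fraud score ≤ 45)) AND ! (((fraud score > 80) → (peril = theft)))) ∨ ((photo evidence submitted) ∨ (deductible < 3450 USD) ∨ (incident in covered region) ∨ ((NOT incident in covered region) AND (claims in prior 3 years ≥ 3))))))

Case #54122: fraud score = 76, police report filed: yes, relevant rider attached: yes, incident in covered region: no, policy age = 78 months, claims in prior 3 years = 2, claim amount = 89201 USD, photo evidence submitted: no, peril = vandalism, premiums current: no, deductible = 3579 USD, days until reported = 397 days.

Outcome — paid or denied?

Denied

Atomic conditions:
  fraud score ≤ 49: 76 ≤ 49 is false
  incident in covered region: no → false
  days until reported between 109 days and 197 days: 397 in [109, 197] is false
  policy age < 25 months: 78 < 25 is false
  NOT relevant rider attached: yes → false
  fraud score ≤ 45: 76 ≤ 45 is false
  fraud score > 80: 76 > 80 is false
  peril = theft: vandalism == theft is false
  photo evidence submitted: no → false
  deductible < 3450 USD: 3579 < 3450 is false
  NOT incident in covered region: no → true
  claims in prior 3 years ≥ 3: 2 ≥ 3 is false
Combine:
[1.1.1.3] false OR false = false
[1.1.1] false OR false OR false = false
[1.1.2.1] false OR false = false
[1.1.2.2.1] false → false (antecedent false ⇒ implication holds) = true
[1.1.2.2] NOT true = false
[1.1.2] false AND false = false
[1.1.3.4] true AND false = false
[1.1.3] false OR false OR false OR false = false
[1.1] false OR false OR false = false
[1] NOT false = true
[root] NOT true = false
Overall: false → denied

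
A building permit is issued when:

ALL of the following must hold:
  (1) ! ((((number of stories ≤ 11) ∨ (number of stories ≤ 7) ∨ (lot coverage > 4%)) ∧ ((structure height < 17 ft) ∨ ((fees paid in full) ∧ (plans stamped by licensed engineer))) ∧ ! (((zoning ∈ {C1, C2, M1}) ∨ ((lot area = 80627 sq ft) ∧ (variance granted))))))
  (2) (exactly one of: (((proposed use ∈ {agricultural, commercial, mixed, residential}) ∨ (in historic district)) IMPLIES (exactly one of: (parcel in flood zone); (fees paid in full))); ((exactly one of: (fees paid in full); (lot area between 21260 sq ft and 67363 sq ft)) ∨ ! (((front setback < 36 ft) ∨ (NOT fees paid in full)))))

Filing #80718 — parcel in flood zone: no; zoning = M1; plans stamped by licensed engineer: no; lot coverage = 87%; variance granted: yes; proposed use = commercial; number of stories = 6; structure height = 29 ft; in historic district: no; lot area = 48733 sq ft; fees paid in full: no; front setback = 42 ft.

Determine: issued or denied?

Atomic conditions:
  number of stories ≤ 11: 6 ≤ 11 is true
  number of stories ≤ 7: 6 ≤ 7 is true
  lot coverage > 4%: 87 > 4 is true
  structure height < 17 ft: 29 < 17 is false
  fees paid in full: no → false
  plans stamped by licensed engineer: no → false
  zoning ∈ {C1, C2, M1}: M1 is in the set → true
  lot area = 80627 sq ft: 48733 == 80627 is false
  variance granted: yes → true
  proposed use ∈ {agricultural, commercial, mixed, residential}: commercial is in the set → true
  in historic district: no → false
  parcel in flood zone: no → false
  lot area between 21260 sq ft and 67363 sq ft: 48733 in [21260, 67363] is true
  front setback < 36 ft: 42 < 36 is false
  NOT fees paid in full: no → true
Combine:
[1.1.1] true OR true OR true = true
[1.1.2.2] false AND false = false
[1.1.2] false OR false = false
[1.1.3.1.2] false AND true = false
[1.1.3.1] true OR false = true
[1.1.3] NOT true = false
[1.1] true AND false AND false = false
[1] NOT false = true
[2.1.1] true OR false = true
[2.1.2] exactly-one(false, false) = false
[2.1] true → false = false
[2.2.1] exactly-one(false, true) = true
[2.2.2.1] false OR true = true
[2.2.2] NOT true = false
[2.2] true OR false = true
[2] exactly-one(false, true) = true
[root] true AND true = true
Overall: true → issued

Issued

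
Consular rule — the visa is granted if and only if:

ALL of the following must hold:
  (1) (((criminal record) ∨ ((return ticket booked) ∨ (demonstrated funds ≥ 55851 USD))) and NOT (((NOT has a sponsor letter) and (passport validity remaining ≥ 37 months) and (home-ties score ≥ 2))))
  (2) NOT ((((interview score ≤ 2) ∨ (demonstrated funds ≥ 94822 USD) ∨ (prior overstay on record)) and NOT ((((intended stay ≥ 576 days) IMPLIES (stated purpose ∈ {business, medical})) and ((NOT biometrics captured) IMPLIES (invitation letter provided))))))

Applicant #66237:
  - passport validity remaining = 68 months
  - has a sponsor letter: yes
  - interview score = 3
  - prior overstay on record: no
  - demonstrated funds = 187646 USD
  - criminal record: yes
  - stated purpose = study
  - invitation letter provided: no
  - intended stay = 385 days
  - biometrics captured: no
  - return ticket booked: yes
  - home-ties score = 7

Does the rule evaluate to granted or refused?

Refused

Atomic conditions:
  criminal record: yes → true
  return ticket booked: yes → true
  demonstrated funds ≥ 55851 USD: 187646 ≥ 55851 is true
  NOT has a sponsor letter: yes → false
  passport validity remaining ≥ 37 months: 68 ≥ 37 is true
  home-ties score ≥ 2: 7 ≥ 2 is true
  interview score ≤ 2: 3 ≤ 2 is false
  demonstrated funds ≥ 94822 USD: 187646 ≥ 94822 is true
  prior overstay on record: no → false
  intended stay ≥ 576 days: 385 ≥ 576 is false
  stated purpose ∈ {business, medical}: study is not in the set → false
  NOT biometrics captured: no → true
  invitation letter provided: no → false
Combine:
[1.1.2] true OR true = true
[1.1] true OR true = true
[1.2.1] false AND true AND true = false
[1.2] NOT false = true
[1] true AND true = true
[2.1.1] false OR true OR false = true
[2.1.2.1.1] false → false (antecedent false ⇒ implication holds) = true
[2.1.2.1.2] true → false = false
[2.1.2.1] true AND false = false
[2.1.2] NOT false = true
[2.1] true AND true = true
[2] NOT true = false
[root] true AND false = false
Overall: false → refused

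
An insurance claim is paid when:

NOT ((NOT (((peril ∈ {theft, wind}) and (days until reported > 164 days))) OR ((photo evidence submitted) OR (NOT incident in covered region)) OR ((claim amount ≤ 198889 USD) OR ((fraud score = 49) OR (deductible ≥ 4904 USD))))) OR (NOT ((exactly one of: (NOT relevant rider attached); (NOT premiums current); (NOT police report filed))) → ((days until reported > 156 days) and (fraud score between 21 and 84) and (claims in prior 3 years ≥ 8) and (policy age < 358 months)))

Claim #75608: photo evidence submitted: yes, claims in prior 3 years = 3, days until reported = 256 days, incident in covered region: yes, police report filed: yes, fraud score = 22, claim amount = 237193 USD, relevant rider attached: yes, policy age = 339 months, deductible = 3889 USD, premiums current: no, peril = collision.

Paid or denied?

Paid

Atomic conditions:
  peril ∈ {theft, wind}: collision is not in the set → false
  days until reported > 164 days: 256 > 164 is true
  photo evidence submitted: yes → true
  NOT incident in covered region: yes → false
  claim amount ≤ 198889 USD: 237193 ≤ 198889 is false
  fraud score = 49: 22 == 49 is false
  deductible ≥ 4904 USD: 3889 ≥ 4904 is false
  NOT relevant rider attached: yes → false
  NOT premiums current: no → true
  NOT police report filed: yes → false
  days until reported > 156 days: 256 > 156 is true
  fraud score between 21 and 84: 22 in [21, 84] is true
  claims in prior 3 years ≥ 8: 3 ≥ 8 is false
  policy age < 358 months: 339 < 358 is true
Combine:
[1.1.1.1] false AND true = false
[1.1.1] NOT false = true
[1.1.2] true OR false = true
[1.1.3.2] false OR false = false
[1.1.3] false OR false = false
[1.1] true OR true OR false = true
[1] NOT true = false
[2.1.1] exactly-one(false, true, false) = true
[2.1] NOT true = false
[2.2] true AND true AND false AND true = false
[2] false → false (antecedent false ⇒ implication holds) = true
[root] false OR true = true
Overall: true → paid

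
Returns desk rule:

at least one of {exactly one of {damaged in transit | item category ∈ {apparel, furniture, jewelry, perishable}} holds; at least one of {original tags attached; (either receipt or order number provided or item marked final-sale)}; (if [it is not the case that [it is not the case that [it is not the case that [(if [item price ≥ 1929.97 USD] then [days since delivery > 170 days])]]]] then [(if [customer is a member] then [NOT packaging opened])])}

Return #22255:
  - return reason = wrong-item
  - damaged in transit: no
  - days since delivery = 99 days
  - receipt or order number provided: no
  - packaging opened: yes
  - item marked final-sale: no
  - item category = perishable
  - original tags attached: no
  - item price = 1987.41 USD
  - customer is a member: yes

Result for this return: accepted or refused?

Atomic conditions:
  damaged in transit: no → false
  item category ∈ {apparel, furniture, jewelry, perishable}: perishable is in the set → true
  original tags attached: no → false
  receipt or order number provided: no → false
  item marked final-sale: no → false
  item price ≥ 1929.97 USD: 1987.41 ≥ 1929.97 is true
  days since delivery > 170 days: 99 > 170 is false
  customer is a member: yes → true
  NOT packaging opened: yes → false
Combine:
[1] exactly-one(false, true) = true
[2.2] false OR false = false
[2] false OR false = false
[3.1.1.1.1] true → false = false
[3.1.1.1] NOT false = true
[3.1.1] NOT true = false
[3.1] NOT false = true
[3.2] true → false = false
[3] true → false = false
[root] true OR false OR false = true
Overall: true → accepted

Accepted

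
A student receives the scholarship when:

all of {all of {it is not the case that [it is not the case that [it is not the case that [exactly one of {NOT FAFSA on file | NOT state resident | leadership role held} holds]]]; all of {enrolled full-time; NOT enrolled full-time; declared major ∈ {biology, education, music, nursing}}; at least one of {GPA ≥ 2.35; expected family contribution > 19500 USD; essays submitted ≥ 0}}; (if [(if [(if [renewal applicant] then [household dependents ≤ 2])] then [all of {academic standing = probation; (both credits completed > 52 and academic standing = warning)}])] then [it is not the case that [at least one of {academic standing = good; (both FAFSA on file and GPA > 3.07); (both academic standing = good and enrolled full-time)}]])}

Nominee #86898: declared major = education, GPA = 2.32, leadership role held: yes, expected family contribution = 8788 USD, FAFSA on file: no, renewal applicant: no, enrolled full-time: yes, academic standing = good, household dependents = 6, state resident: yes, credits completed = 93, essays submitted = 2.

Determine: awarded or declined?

Atomic conditions:
  NOT FAFSA on file: no → true
  NOT state resident: yes → false
  leadership role held: yes → true
  enrolled full-time: yes → true
  NOT enrolled full-time: yes → false
  declared major ∈ {biology, education, music, nursing}: education is in the set → true
  GPA ≥ 2.35: 2.32 ≥ 2.35 is false
  expected family contribution > 19500 USD: 8788 > 19500 is false
  essays submitted ≥ 0: 2 ≥ 0 is true
  renewal applicant: no → false
  household dependents ≤ 2: 6 ≤ 2 is false
  academic standing = probation: good == probation is false
  credits completed > 52: 93 > 52 is true
  academic standing = warning: good == warning is false
  academic standing = good: good == good is true
  FAFSA on file: no → false
  GPA > 3.07: 2.32 > 3.07 is false
Combine:
[1.1.1.1.1] exactly-one(true, false, true) = false
[1.1.1.1] NOT false = true
[1.1.1] NOT true = false
[1.1] NOT false = true
[1.2] true AND false AND true = false
[1.3] false OR false OR true = true
[1] true AND false AND true = false
[2.1.1] false → false (antecedent false ⇒ implication holds) = true
[2.1.2.2] true AND false = false
[2.1.2] false AND false = false
[2.1] true → false = false
[2.2.1.2] false AND false = false
[2.2.1.3] true AND true = true
[2.2.1] true OR false OR true = true
[2.2] NOT true = false
[2] false → false (antecedent false ⇒ implication holds) = true
[root] false AND true = false
Overall: false → declined

Declined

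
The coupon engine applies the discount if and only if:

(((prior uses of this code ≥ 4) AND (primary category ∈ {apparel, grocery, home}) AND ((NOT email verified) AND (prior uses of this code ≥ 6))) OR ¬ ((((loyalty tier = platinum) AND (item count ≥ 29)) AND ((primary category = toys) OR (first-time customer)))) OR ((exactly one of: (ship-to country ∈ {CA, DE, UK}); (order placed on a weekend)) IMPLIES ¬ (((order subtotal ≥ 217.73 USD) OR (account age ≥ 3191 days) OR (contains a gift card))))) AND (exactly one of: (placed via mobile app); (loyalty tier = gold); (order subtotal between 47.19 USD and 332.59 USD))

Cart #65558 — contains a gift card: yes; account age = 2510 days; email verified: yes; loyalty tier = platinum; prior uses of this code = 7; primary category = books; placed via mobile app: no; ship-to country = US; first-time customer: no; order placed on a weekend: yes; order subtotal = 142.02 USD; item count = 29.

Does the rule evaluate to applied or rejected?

Atomic conditions:
  prior uses of this code ≥ 4: 7 ≥ 4 is true
  primary category ∈ {apparel, grocery, home}: books is not in the set → false
  NOT email verified: yes → false
  prior uses of this code ≥ 6: 7 ≥ 6 is true
  loyalty tier = platinum: platinum == platinum is true
  item count ≥ 29: 29 ≥ 29 is true
  primary category = toys: books == toys is false
  first-time customer: no → false
  ship-to country ∈ {CA, DE, UK}: US is not in the set → false
  order placed on a weekend: yes → true
  order subtotal ≥ 217.73 USD: 142.02 ≥ 217.73 is false
  account age ≥ 3191 days: 2510 ≥ 3191 is false
  contains a gift card: yes → true
  placed via mobile app: no → false
  loyalty tier = gold: platinum == gold is false
  order subtotal between 47.19 USD and 332.59 USD: 142.02 in [47.19, 332.59] is true
Combine:
[1.1.3] false AND true = false
[1.1] true AND false AND false = false
[1.2.1.1] true AND true = true
[1.2.1.2] false OR false = false
[1.2.1] true AND false = false
[1.2] NOT false = true
[1.3.1] exactly-one(false, true) = true
[1.3.2.1] false OR false OR true = true
[1.3.2] NOT true = false
[1.3] true → false = false
[1] false OR true OR false = true
[2] exactly-one(false, false, true) = true
[root] true AND true = true
Overall: true → applied

Applied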